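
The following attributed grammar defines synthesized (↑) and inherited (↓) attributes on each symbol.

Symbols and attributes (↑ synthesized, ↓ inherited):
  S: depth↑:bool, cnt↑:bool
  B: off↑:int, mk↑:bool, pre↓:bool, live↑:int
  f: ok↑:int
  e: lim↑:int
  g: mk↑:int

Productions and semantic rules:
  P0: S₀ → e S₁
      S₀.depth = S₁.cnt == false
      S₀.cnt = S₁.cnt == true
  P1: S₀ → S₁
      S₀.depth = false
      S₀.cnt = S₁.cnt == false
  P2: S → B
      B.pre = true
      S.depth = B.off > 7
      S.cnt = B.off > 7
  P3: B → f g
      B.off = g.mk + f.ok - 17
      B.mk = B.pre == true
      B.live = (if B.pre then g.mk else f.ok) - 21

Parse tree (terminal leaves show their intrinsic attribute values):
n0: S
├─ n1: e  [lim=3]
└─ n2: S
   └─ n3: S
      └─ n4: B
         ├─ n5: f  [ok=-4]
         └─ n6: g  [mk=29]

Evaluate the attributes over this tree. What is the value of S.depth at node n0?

1. n1.lim = 3  [terminal]
2. n4.pre = true  [true]
3. n5.ok = -4  [terminal]
4. n6.mk = 29  [terminal]
5. n4.off = 8  [g.mk + f.ok - 17]
6. n4.mk = true  [B.pre == true]
7. n4.live = 8  [(if B.pre then g.mk else f.ok) - 21]
8. n3.depth = true  [B.off > 7]
9. n3.cnt = true  [B.off > 7]
10. n2.depth = false  [false]
11. n2.cnt = false  [S₁.cnt == false]
12. n0.depth = true  [S₁.cnt == false]
13. n0.cnt = false  [S₁.cnt == true]

true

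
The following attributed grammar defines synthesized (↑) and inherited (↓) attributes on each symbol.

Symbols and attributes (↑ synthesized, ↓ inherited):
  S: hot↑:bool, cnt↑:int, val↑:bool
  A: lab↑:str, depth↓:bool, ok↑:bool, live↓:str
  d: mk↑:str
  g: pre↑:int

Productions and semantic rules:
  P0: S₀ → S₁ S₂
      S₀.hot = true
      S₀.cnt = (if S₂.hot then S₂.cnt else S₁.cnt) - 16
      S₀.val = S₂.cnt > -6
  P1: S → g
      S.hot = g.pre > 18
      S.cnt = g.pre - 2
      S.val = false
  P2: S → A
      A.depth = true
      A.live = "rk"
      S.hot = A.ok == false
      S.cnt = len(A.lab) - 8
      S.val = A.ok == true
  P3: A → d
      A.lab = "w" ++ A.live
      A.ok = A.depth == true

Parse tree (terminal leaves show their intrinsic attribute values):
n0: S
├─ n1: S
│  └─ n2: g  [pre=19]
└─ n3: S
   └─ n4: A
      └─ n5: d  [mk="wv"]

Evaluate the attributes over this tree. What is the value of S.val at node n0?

1. n2.pre = 19  [terminal]
2. n1.hot = true  [g.pre > 18]
3. n1.cnt = 17  [g.pre - 2]
4. n1.val = false  [false]
5. n4.depth = true  [true]
6. n4.live = "rk"  ["rk"]
7. n5.mk = "wv"  [terminal]
8. n4.lab = "wrk"  ["w" ++ A.live]
9. n4.ok = true  [A.depth == true]
10. n3.hot = false  [A.ok == false]
11. n3.cnt = -5  [len(A.lab) - 8]
12. n3.val = true  [A.ok == true]
13. n0.hot = true  [true]
14. n0.cnt = 1  [(if S₂.hot then S₂.cnt else S₁.cnt) - 16]
15. n0.val = true  [S₂.cnt > -6]

true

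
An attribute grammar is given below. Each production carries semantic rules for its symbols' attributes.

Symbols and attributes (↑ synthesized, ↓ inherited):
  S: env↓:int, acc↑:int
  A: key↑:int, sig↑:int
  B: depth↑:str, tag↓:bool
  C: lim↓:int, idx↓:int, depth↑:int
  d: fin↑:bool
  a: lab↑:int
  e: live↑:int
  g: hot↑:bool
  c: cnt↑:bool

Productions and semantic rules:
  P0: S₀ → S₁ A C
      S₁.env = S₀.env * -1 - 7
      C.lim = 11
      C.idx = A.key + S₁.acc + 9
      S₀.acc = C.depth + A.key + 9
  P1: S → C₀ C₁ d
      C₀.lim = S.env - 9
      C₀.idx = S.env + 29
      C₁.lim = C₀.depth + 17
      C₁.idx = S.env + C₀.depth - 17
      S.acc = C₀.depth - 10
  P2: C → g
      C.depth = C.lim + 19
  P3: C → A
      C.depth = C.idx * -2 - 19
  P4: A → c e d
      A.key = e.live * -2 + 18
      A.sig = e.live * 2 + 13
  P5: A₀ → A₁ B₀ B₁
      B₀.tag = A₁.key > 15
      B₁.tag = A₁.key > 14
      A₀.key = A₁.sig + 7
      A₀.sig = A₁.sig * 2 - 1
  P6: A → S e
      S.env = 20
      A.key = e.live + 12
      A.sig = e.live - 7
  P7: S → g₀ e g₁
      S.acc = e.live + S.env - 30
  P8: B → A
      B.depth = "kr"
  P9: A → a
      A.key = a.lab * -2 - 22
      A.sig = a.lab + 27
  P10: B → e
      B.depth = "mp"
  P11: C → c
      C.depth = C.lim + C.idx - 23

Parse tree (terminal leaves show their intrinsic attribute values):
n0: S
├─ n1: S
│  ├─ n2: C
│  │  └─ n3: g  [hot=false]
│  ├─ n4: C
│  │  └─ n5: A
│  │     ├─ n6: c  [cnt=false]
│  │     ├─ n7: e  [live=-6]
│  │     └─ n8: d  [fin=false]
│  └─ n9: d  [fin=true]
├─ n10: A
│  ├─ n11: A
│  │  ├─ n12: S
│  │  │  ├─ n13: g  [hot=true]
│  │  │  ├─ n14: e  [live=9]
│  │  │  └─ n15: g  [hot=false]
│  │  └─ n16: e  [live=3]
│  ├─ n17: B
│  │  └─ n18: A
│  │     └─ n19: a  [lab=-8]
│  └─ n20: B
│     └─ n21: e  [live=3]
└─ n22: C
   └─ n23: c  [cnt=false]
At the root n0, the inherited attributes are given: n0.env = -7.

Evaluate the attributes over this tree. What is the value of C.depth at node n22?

1. n0.env = -7  [given at root]
2. n1.env = 0  [S₀.env * -1 - 7]
3. n2.lim = -9  [S.env - 9]
4. n2.idx = 29  [S.env + 29]
5. n3.hot = false  [terminal]
6. n2.depth = 10  [C.lim + 19]
7. n4.lim = 27  [C₀.depth + 17]
8. n4.idx = -7  [S.env + C₀.depth - 17]
9. n6.cnt = false  [terminal]
10. n7.live = -6  [terminal]
11. n8.fin = false  [terminal]
12. n5.key = 30  [e.live * -2 + 18]
13. n5.sig = 1  [e.live * 2 + 13]
14. n4.depth = -5  [C.idx * -2 - 19]
15. n9.fin = true  [terminal]
16. n1.acc = 0  [C₀.depth - 10]
17. n12.env = 20  [20]
18. n13.hot = true  [terminal]
19. n14.live = 9  [terminal]
20. n15.hot = false  [terminal]
21. n12.acc = -1  [e.live + S.env - 30]
22. n16.live = 3  [terminal]
23. n11.key = 15  [e.live + 12]
24. n11.sig = -4  [e.live - 7]
25. n17.tag = false  [A₁.key > 15]
26. n19.lab = -8  [terminal]
27. n18.key = -6  [a.lab * -2 - 22]
28. n18.sig = 19  [a.lab + 27]
29. n17.depth = "kr"  ["kr"]
30. n20.tag = true  [A₁.key > 14]
31. n21.live = 3  [terminal]
32. n20.depth = "mp"  ["mp"]
33. n10.key = 3  [A₁.sig + 7]
34. n10.sig = -9  [A₁.sig * 2 - 1]
35. n22.lim = 11  [11]
36. n22.idx = 12  [A.key + S₁.acc + 9]
37. n23.cnt = false  [terminal]
38. n22.depth = 0  [C.lim + C.idx - 23]
39. n0.acc = 12  [C.depth + A.key + 9]

0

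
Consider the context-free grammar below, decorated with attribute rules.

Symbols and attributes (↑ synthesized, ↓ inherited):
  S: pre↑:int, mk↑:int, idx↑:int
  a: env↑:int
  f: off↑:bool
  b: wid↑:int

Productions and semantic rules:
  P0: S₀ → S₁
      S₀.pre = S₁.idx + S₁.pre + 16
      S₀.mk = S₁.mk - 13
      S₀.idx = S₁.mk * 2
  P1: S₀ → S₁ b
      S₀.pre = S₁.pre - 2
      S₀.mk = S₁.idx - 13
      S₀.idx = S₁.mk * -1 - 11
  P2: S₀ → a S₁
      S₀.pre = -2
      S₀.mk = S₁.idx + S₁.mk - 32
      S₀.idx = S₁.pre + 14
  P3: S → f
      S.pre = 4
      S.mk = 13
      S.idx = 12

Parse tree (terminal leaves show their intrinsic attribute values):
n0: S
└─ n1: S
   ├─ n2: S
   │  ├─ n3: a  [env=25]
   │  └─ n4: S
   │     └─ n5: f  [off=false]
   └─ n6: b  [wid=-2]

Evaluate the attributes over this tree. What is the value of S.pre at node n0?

1. n3.env = 25  [terminal]
2. n5.off = false  [terminal]
3. n4.pre = 4  [4]
4. n4.mk = 13  [13]
5. n4.idx = 12  [12]
6. n2.pre = -2  [-2]
7. n2.mk = -7  [S₁.idx + S₁.mk - 32]
8. n2.idx = 18  [S₁.pre + 14]
9. n6.wid = -2  [terminal]
10. n1.pre = -4  [S₁.pre - 2]
11. n1.mk = 5  [S₁.idx - 13]
12. n1.idx = -4  [S₁.mk * -1 - 11]
13. n0.pre = 8  [S₁.idx + S₁.pre + 16]
14. n0.mk = -8  [S₁.mk - 13]
15. n0.idx = 10  [S₁.mk * 2]

8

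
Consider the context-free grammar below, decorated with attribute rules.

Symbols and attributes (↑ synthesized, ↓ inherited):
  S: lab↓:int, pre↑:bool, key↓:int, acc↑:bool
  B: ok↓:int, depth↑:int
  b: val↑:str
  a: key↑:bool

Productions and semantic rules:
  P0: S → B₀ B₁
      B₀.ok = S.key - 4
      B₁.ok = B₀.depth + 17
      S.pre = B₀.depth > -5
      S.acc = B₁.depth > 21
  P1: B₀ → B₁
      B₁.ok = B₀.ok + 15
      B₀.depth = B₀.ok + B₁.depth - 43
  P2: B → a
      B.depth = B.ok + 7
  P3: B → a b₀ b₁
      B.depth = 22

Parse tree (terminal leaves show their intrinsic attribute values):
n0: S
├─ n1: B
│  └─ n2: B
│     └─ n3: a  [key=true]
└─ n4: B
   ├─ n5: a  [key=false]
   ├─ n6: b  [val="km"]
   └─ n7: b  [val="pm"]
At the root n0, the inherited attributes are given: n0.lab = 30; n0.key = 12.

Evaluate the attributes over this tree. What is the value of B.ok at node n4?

12

1. n0.lab = 30  [given at root]
2. n0.key = 12  [given at root]
3. n1.ok = 8  [S.key - 4]
4. n2.ok = 23  [B₀.ok + 15]
5. n3.key = true  [terminal]
6. n2.depth = 30  [B.ok + 7]
7. n1.depth = -5  [B₀.ok + B₁.depth - 43]
8. n4.ok = 12  [B₀.depth + 17]
9. n5.key = false  [terminal]
10. n6.val = "km"  [terminal]
11. n7.val = "pm"  [terminal]
12. n4.depth = 22  [22]
13. n0.pre = false  [B₀.depth > -5]
14. n0.acc = true  [B₁.depth > 21]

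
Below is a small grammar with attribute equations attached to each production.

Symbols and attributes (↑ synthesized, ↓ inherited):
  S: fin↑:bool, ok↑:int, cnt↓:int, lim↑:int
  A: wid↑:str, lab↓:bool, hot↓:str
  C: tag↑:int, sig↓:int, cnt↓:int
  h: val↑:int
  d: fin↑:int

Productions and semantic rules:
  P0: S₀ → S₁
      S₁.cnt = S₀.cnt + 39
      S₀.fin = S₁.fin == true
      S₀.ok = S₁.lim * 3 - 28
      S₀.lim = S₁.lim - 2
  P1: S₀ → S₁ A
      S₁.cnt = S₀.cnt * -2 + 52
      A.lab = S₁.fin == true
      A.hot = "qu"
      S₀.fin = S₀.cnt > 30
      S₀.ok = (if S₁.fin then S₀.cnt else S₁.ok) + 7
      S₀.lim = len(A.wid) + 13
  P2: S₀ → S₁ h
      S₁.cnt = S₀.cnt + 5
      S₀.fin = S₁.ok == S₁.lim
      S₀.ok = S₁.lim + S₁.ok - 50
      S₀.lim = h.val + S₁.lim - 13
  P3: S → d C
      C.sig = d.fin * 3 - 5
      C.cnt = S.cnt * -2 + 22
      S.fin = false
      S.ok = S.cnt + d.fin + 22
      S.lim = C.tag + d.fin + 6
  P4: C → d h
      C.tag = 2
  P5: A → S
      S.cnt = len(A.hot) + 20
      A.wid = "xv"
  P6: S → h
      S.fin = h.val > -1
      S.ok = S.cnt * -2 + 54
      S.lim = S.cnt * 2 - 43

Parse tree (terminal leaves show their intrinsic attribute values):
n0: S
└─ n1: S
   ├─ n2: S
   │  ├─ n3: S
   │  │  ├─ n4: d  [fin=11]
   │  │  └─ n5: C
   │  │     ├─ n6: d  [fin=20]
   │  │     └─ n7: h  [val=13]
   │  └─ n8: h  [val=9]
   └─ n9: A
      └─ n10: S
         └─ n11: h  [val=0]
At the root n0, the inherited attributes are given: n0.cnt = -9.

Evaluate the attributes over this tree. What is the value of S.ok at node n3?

30

1. n0.cnt = -9  [given at root]
2. n1.cnt = 30  [S₀.cnt + 39]
3. n2.cnt = -8  [S₀.cnt * -2 + 52]
4. n3.cnt = -3  [S₀.cnt + 5]
5. n4.fin = 11  [terminal]
6. n5.sig = 28  [d.fin * 3 - 5]
7. n5.cnt = 28  [S.cnt * -2 + 22]
8. n6.fin = 20  [terminal]
9. n7.val = 13  [terminal]
10. n5.tag = 2  [2]
11. n3.fin = false  [false]
12. n3.ok = 30  [S.cnt + d.fin + 22]
13. n3.lim = 19  [C.tag + d.fin + 6]
14. n8.val = 9  [terminal]
15. n2.fin = false  [S₁.ok == S₁.lim]
16. n2.ok = -1  [S₁.lim + S₁.ok - 50]
17. n2.lim = 15  [h.val + S₁.lim - 13]
18. n9.lab = false  [S₁.fin == true]
19. n9.hot = "qu"  ["qu"]
20. n10.cnt = 22  [len(A.hot) + 20]
21. n11.val = 0  [terminal]
22. n10.fin = true  [h.val > -1]
23. n10.ok = 10  [S.cnt * -2 + 54]
24. n10.lim = 1  [S.cnt * 2 - 43]
25. n9.wid = "xv"  ["xv"]
26. n1.fin = false  [S₀.cnt > 30]
27. n1.ok = 6  [(if S₁.fin then S₀.cnt else S₁.ok) + 7]
28. n1.lim = 15  [len(A.wid) + 13]
29. n0.fin = false  [S₁.fin == true]
30. n0.ok = 17  [S₁.lim * 3 - 28]
31. n0.lim = 13  [S₁.lim - 2]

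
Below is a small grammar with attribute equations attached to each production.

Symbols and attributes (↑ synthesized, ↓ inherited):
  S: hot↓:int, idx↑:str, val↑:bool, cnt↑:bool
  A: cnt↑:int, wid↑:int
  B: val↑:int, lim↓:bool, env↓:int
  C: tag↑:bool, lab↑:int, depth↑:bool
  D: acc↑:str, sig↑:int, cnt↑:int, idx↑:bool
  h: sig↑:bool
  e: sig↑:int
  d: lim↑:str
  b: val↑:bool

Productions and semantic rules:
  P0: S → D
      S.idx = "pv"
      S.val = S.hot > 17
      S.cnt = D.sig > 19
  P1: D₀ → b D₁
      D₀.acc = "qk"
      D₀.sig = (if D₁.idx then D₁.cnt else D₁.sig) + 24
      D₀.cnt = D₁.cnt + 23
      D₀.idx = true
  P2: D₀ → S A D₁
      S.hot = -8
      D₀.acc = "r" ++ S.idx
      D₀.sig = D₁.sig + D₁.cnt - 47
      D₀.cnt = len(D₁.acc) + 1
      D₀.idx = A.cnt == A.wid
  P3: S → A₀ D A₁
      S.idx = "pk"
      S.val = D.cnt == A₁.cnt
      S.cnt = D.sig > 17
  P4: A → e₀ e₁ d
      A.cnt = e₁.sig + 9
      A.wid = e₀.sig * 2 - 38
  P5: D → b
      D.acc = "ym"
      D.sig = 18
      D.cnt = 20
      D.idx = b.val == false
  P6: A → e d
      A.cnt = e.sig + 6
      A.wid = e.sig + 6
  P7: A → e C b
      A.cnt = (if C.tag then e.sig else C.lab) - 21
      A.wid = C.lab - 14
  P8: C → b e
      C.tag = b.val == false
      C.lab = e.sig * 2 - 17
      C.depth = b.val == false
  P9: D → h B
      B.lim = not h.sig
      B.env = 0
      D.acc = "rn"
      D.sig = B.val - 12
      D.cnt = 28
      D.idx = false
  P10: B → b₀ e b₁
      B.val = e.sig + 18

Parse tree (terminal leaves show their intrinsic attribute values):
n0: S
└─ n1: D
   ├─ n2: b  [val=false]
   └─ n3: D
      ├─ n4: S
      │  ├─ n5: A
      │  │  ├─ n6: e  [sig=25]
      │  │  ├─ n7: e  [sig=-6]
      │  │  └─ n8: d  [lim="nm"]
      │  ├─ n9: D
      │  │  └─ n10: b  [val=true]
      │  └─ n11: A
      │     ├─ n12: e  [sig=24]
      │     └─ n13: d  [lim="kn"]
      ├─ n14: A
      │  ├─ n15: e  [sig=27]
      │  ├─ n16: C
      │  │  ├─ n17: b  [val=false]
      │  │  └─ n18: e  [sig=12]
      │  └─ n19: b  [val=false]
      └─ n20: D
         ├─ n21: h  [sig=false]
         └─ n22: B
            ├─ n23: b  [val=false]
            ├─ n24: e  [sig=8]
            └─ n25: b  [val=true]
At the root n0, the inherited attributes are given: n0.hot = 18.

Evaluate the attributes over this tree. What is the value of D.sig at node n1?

19

1. n0.hot = 18  [given at root]
2. n2.val = false  [terminal]
3. n4.hot = -8  [-8]
4. n6.sig = 25  [terminal]
5. n7.sig = -6  [terminal]
6. n8.lim = "nm"  [terminal]
7. n5.cnt = 3  [e₁.sig + 9]
8. n5.wid = 12  [e₀.sig * 2 - 38]
9. n10.val = true  [terminal]
10. n9.acc = "ym"  ["ym"]
11. n9.sig = 18  [18]
12. n9.cnt = 20  [20]
13. n9.idx = false  [b.val == false]
14. n12.sig = 24  [terminal]
15. n13.lim = "kn"  [terminal]
16. n11.cnt = 30  [e.sig + 6]
17. n11.wid = 30  [e.sig + 6]
18. n4.idx = "pk"  ["pk"]
19. n4.val = false  [D.cnt == A₁.cnt]
20. n4.cnt = true  [D.sig > 17]
21. n15.sig = 27  [terminal]
22. n17.val = false  [terminal]
23. n18.sig = 12  [terminal]
24. n16.tag = true  [b.val == false]
25. n16.lab = 7  [e.sig * 2 - 17]
26. n16.depth = true  [b.val == false]
27. n19.val = false  [terminal]
28. n14.cnt = 6  [(if C.tag then e.sig else C.lab) - 21]
29. n14.wid = -7  [C.lab - 14]
30. n21.sig = false  [terminal]
31. n22.lim = true  [not h.sig]
32. n22.env = 0  [0]
33. n23.val = false  [terminal]
34. n24.sig = 8  [terminal]
35. n25.val = true  [terminal]
36. n22.val = 26  [e.sig + 18]
37. n20.acc = "rn"  ["rn"]
38. n20.sig = 14  [B.val - 12]
39. n20.cnt = 28  [28]
40. n20.idx = false  [false]
41. n3.acc = "rpk"  ["r" ++ S.idx]
42. n3.sig = -5  [D₁.sig + D₁.cnt - 47]
43. n3.cnt = 3  [len(D₁.acc) + 1]
44. n3.idx = false  [A.cnt == A.wid]
45. n1.acc = "qk"  ["qk"]
46. n1.sig = 19  [(if D₁.idx then D₁.cnt else D₁.sig) + 24]
47. n1.cnt = 26  [D₁.cnt + 23]
48. n1.idx = true  [true]
49. n0.idx = "pv"  ["pv"]
50. n0.val = true  [S.hot > 17]
51. n0.cnt = false  [D.sig > 19]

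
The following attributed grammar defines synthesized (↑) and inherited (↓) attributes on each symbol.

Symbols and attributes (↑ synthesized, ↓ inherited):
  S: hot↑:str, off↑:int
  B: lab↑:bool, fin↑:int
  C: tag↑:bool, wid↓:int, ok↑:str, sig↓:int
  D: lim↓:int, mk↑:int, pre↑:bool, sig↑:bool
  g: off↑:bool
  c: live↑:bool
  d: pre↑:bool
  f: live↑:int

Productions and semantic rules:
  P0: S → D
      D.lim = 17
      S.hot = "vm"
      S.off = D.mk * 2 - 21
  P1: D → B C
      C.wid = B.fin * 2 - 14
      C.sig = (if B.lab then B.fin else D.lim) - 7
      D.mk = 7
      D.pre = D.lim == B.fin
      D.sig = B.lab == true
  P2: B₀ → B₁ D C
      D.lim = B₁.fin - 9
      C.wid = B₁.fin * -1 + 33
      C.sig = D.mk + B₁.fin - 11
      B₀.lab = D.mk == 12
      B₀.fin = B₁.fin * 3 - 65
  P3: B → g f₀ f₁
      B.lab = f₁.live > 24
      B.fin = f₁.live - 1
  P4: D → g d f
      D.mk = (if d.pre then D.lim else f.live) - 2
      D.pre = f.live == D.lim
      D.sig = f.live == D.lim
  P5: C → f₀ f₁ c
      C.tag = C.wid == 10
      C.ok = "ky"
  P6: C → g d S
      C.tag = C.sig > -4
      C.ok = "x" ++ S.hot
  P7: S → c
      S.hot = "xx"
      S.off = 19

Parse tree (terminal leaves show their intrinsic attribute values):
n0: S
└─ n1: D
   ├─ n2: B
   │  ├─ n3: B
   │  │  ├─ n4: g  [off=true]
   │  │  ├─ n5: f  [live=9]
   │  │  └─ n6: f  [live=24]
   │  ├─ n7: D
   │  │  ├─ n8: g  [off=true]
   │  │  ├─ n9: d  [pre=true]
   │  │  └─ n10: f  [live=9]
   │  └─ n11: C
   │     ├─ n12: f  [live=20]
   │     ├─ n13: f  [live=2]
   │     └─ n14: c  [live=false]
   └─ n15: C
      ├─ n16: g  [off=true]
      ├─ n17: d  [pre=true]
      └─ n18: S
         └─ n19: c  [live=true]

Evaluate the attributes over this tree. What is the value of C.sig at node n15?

-3

1. n1.lim = 17  [17]
2. n4.off = true  [terminal]
3. n5.live = 9  [terminal]
4. n6.live = 24  [terminal]
5. n3.lab = false  [f₁.live > 24]
6. n3.fin = 23  [f₁.live - 1]
7. n7.lim = 14  [B₁.fin - 9]
8. n8.off = true  [terminal]
9. n9.pre = true  [terminal]
10. n10.live = 9  [terminal]
11. n7.mk = 12  [(if d.pre then D.lim else f.live) - 2]
12. n7.pre = false  [f.live == D.lim]
13. n7.sig = false  [f.live == D.lim]
14. n11.wid = 10  [B₁.fin * -1 + 33]
15. n11.sig = 24  [D.mk + B₁.fin - 11]
16. n12.live = 20  [terminal]
17. n13.live = 2  [terminal]
18. n14.live = false  [terminal]
19. n11.tag = true  [C.wid == 10]
20. n11.ok = "ky"  ["ky"]
21. n2.lab = true  [D.mk == 12]
22. n2.fin = 4  [B₁.fin * 3 - 65]
23. n15.wid = -6  [B.fin * 2 - 14]
24. n15.sig = -3  [(if B.lab then B.fin else D.lim) - 7]
25. n16.off = true  [terminal]
26. n17.pre = true  [terminal]
27. n19.live = true  [terminal]
28. n18.hot = "xx"  ["xx"]
29. n18.off = 19  [19]
30. n15.tag = true  [C.sig > -4]
31. n15.ok = "xxx"  ["x" ++ S.hot]
32. n1.mk = 7  [7]
33. n1.pre = false  [D.lim == B.fin]
34. n1.sig = true  [B.lab == true]
35. n0.hot = "vm"  ["vm"]
36. n0.off = -7  [D.mk * 2 - 21]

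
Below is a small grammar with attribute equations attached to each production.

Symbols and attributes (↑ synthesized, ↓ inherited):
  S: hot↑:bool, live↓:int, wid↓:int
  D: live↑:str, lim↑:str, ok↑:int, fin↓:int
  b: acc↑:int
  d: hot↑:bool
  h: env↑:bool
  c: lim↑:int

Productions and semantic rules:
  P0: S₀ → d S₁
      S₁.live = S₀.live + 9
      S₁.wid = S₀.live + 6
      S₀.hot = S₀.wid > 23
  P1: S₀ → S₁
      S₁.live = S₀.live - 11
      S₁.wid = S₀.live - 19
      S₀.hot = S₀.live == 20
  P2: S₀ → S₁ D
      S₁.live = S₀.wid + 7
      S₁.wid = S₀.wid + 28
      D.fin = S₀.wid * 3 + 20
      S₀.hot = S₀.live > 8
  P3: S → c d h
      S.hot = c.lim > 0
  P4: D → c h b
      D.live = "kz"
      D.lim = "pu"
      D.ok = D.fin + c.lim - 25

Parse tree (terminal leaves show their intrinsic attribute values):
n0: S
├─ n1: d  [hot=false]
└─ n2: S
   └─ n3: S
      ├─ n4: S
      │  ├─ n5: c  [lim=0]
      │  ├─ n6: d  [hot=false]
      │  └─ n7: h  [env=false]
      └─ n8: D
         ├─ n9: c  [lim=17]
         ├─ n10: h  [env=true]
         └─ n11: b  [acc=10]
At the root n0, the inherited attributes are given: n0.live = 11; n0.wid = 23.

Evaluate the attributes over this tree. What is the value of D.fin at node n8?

1. n0.live = 11  [given at root]
2. n0.wid = 23  [given at root]
3. n1.hot = false  [terminal]
4. n2.live = 20  [S₀.live + 9]
5. n2.wid = 17  [S₀.live + 6]
6. n3.live = 9  [S₀.live - 11]
7. n3.wid = 1  [S₀.live - 19]
8. n4.live = 8  [S₀.wid + 7]
9. n4.wid = 29  [S₀.wid + 28]
10. n5.lim = 0  [terminal]
11. n6.hot = false  [terminal]
12. n7.env = false  [terminal]
13. n4.hot = false  [c.lim > 0]
14. n8.fin = 23  [S₀.wid * 3 + 20]
15. n9.lim = 17  [terminal]
16. n10.env = true  [terminal]
17. n11.acc = 10  [terminal]
18. n8.live = "kz"  ["kz"]
19. n8.lim = "pu"  ["pu"]
20. n8.ok = 15  [D.fin + c.lim - 25]
21. n3.hot = true  [S₀.live > 8]
22. n2.hot = true  [S₀.live == 20]
23. n0.hot = false  [S₀.wid > 23]

23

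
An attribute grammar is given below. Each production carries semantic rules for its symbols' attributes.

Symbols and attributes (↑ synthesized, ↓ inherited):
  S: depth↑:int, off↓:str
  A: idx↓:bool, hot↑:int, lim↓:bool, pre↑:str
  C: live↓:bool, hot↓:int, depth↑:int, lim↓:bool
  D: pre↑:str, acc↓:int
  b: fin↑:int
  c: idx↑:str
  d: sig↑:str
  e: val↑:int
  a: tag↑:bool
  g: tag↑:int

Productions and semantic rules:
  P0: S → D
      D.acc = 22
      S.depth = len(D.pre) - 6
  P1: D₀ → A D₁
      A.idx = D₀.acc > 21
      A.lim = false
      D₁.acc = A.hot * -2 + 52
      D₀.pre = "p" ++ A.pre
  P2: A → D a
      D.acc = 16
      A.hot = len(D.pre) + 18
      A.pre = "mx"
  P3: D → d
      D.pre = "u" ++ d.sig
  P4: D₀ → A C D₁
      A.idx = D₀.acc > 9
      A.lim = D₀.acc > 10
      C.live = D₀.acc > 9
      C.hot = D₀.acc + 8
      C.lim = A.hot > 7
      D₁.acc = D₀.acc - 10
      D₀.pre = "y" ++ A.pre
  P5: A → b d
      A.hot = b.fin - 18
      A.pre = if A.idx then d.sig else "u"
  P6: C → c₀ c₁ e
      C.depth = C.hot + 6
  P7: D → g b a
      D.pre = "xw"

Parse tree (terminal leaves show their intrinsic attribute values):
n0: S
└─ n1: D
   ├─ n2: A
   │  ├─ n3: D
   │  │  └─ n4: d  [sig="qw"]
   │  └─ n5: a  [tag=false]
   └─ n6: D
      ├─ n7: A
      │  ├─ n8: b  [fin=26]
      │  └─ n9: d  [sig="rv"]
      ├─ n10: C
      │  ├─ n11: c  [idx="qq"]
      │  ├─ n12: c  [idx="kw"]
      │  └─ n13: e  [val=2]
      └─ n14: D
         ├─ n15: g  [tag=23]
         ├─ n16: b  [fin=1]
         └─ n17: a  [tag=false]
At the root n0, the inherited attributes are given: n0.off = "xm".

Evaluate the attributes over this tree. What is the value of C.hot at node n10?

1. n0.off = "xm"  [given at root]
2. n1.acc = 22  [22]
3. n2.idx = true  [D₀.acc > 21]
4. n2.lim = false  [false]
5. n3.acc = 16  [16]
6. n4.sig = "qw"  [terminal]
7. n3.pre = "uqw"  ["u" ++ d.sig]
8. n5.tag = false  [terminal]
9. n2.hot = 21  [len(D.pre) + 18]
10. n2.pre = "mx"  ["mx"]
11. n6.acc = 10  [A.hot * -2 + 52]
12. n7.idx = true  [D₀.acc > 9]
13. n7.lim = false  [D₀.acc > 10]
14. n8.fin = 26  [terminal]
15. n9.sig = "rv"  [terminal]
16. n7.hot = 8  [b.fin - 18]
17. n7.pre = "rv"  [if A.idx then d.sig else "u"]
18. n10.live = true  [D₀.acc > 9]
19. n10.hot = 18  [D₀.acc + 8]
20. n10.lim = true  [A.hot > 7]
21. n11.idx = "qq"  [terminal]
22. n12.idx = "kw"  [terminal]
23. n13.val = 2  [terminal]
24. n10.depth = 24  [C.hot + 6]
25. n14.acc = 0  [D₀.acc - 10]
26. n15.tag = 23  [terminal]
27. n16.fin = 1  [terminal]
28. n17.tag = false  [terminal]
29. n14.pre = "xw"  ["xw"]
30. n6.pre = "yrv"  ["y" ++ A.pre]
31. n1.pre = "pmx"  ["p" ++ A.pre]
32. n0.depth = -3  [len(D.pre) - 6]

18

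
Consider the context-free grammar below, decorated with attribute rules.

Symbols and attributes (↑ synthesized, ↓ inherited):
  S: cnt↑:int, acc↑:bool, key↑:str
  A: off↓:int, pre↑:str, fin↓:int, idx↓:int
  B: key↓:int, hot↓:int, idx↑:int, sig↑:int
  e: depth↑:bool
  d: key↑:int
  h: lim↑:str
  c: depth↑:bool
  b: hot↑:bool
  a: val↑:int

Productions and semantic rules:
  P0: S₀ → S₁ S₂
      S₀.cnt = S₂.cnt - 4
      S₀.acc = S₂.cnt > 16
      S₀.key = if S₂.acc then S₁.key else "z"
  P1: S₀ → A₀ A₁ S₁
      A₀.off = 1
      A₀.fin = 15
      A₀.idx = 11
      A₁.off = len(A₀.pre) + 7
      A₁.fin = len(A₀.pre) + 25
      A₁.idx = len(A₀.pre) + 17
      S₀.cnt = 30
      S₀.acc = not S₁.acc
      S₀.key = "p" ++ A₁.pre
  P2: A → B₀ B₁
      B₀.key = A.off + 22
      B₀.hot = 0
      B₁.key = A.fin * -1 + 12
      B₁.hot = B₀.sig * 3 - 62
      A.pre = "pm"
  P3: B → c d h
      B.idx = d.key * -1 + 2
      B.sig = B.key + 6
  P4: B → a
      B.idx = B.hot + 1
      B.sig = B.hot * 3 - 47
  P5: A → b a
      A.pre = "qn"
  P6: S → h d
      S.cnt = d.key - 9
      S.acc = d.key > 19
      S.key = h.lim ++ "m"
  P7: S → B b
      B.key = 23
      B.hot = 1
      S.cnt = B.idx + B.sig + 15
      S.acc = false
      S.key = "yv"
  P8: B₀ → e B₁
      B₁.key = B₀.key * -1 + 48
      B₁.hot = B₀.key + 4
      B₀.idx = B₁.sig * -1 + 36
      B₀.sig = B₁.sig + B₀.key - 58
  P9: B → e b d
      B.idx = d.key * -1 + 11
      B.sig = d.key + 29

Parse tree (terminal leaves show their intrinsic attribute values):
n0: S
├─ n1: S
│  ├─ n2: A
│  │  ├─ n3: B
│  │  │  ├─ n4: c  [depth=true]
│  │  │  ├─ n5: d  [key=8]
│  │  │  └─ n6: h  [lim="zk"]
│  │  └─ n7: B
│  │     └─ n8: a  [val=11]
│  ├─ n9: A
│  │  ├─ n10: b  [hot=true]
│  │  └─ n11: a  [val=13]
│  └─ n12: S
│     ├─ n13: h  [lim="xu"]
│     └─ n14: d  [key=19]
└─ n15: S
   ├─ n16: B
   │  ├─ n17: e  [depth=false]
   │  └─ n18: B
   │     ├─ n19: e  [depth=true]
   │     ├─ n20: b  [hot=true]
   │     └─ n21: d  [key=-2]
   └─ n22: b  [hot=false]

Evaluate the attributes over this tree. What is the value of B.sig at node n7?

28

1. n2.off = 1  [1]
2. n2.fin = 15  [15]
3. n2.idx = 11  [11]
4. n3.key = 23  [A.off + 22]
5. n3.hot = 0  [0]
6. n4.depth = true  [terminal]
7. n5.key = 8  [terminal]
8. n6.lim = "zk"  [terminal]
9. n3.idx = -6  [d.key * -1 + 2]
10. n3.sig = 29  [B.key + 6]
11. n7.key = -3  [A.fin * -1 + 12]
12. n7.hot = 25  [B₀.sig * 3 - 62]
13. n8.val = 11  [terminal]
14. n7.idx = 26  [B.hot + 1]
15. n7.sig = 28  [B.hot * 3 - 47]
16. n2.pre = "pm"  ["pm"]
17. n9.off = 9  [len(A₀.pre) + 7]
18. n9.fin = 27  [len(A₀.pre) + 25]
19. n9.idx = 19  [len(A₀.pre) + 17]
20. n10.hot = true  [terminal]
21. n11.val = 13  [terminal]
22. n9.pre = "qn"  ["qn"]
23. n13.lim = "xu"  [terminal]
24. n14.key = 19  [terminal]
25. n12.cnt = 10  [d.key - 9]
26. n12.acc = false  [d.key > 19]
27. n12.key = "xum"  [h.lim ++ "m"]
28. n1.cnt = 30  [30]
29. n1.acc = true  [not S₁.acc]
30. n1.key = "pqn"  ["p" ++ A₁.pre]
31. n16.key = 23  [23]
32. n16.hot = 1  [1]
33. n17.depth = false  [terminal]
34. n18.key = 25  [B₀.key * -1 + 48]
35. n18.hot = 27  [B₀.key + 4]
36. n19.depth = true  [terminal]
37. n20.hot = true  [terminal]
38. n21.key = -2  [terminal]
39. n18.idx = 13  [d.key * -1 + 11]
40. n18.sig = 27  [d.key + 29]
41. n16.idx = 9  [B₁.sig * -1 + 36]
42. n16.sig = -8  [B₁.sig + B₀.key - 58]
43. n22.hot = false  [terminal]
44. n15.cnt = 16  [B.idx + B.sig + 15]
45. n15.acc = false  [false]
46. n15.key = "yv"  ["yv"]
47. n0.cnt = 12  [S₂.cnt - 4]
48. n0.acc = false  [S₂.cnt > 16]
49. n0.key = "z"  [if S₂.acc then S₁.key else "z"]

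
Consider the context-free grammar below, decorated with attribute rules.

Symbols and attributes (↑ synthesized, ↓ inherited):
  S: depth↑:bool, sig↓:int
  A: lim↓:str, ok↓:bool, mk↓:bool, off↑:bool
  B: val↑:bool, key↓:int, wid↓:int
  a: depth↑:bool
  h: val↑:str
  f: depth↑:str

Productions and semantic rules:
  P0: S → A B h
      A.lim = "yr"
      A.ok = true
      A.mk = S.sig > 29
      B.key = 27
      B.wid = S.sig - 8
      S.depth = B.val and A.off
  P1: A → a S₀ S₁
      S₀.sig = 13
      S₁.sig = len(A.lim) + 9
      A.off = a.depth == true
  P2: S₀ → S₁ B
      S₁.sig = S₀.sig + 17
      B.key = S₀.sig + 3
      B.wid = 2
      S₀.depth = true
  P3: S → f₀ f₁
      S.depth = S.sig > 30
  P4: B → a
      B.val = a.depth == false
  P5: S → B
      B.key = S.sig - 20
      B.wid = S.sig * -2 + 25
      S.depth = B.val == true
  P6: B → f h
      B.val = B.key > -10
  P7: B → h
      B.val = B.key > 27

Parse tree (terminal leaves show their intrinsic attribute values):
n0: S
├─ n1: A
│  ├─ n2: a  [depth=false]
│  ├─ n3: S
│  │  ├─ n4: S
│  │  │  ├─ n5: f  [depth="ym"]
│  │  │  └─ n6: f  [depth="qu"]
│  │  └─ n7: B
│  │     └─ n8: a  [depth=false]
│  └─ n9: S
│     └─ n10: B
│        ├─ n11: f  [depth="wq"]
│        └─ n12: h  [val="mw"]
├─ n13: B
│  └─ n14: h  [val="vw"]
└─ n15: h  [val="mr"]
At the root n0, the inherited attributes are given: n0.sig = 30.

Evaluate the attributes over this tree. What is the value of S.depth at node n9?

true

1. n0.sig = 30  [given at root]
2. n1.lim = "yr"  ["yr"]
3. n1.ok = true  [true]
4. n1.mk = true  [S.sig > 29]
5. n2.depth = false  [terminal]
6. n3.sig = 13  [13]
7. n4.sig = 30  [S₀.sig + 17]
8. n5.depth = "ym"  [terminal]
9. n6.depth = "qu"  [terminal]
10. n4.depth = false  [S.sig > 30]
11. n7.key = 16  [S₀.sig + 3]
12. n7.wid = 2  [2]
13. n8.depth = false  [terminal]
14. n7.val = true  [a.depth == false]
15. n3.depth = true  [true]
16. n9.sig = 11  [len(A.lim) + 9]
17. n10.key = -9  [S.sig - 20]
18. n10.wid = 3  [S.sig * -2 + 25]
19. n11.depth = "wq"  [terminal]
20. n12.val = "mw"  [terminal]
21. n10.val = true  [B.key > -10]
22. n9.depth = true  [B.val == true]
23. n1.off = false  [a.depth == true]
24. n13.key = 27  [27]
25. n13.wid = 22  [S.sig - 8]
26. n14.val = "vw"  [terminal]
27. n13.val = false  [B.key > 27]
28. n15.val = "mr"  [terminal]
29. n0.depth = false  [B.val and A.off]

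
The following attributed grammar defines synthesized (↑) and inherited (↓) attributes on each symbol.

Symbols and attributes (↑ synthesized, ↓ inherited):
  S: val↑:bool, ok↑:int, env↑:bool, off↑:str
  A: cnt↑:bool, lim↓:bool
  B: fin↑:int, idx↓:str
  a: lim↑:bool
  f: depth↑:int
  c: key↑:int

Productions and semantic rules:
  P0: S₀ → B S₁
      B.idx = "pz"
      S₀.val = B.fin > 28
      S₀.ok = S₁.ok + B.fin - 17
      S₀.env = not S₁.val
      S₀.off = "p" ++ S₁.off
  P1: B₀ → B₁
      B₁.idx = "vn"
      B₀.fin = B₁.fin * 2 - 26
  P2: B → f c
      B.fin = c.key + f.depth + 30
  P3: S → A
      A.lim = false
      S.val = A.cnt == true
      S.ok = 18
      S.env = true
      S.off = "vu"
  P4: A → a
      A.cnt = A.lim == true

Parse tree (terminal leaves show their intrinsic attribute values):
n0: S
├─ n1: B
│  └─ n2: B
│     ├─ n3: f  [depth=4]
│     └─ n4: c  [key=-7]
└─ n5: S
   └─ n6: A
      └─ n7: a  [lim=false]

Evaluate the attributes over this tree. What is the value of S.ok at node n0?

1. n1.idx = "pz"  ["pz"]
2. n2.idx = "vn"  ["vn"]
3. n3.depth = 4  [terminal]
4. n4.key = -7  [terminal]
5. n2.fin = 27  [c.key + f.depth + 30]
6. n1.fin = 28  [B₁.fin * 2 - 26]
7. n6.lim = false  [false]
8. n7.lim = false  [terminal]
9. n6.cnt = false  [A.lim == true]
10. n5.val = false  [A.cnt == true]
11. n5.ok = 18  [18]
12. n5.env = true  [true]
13. n5.off = "vu"  ["vu"]
14. n0.val = false  [B.fin > 28]
15. n0.ok = 29  [S₁.ok + B.fin - 17]
16. n0.env = true  [not S₁.val]
17. n0.off = "pvu"  ["p" ++ S₁.off]

29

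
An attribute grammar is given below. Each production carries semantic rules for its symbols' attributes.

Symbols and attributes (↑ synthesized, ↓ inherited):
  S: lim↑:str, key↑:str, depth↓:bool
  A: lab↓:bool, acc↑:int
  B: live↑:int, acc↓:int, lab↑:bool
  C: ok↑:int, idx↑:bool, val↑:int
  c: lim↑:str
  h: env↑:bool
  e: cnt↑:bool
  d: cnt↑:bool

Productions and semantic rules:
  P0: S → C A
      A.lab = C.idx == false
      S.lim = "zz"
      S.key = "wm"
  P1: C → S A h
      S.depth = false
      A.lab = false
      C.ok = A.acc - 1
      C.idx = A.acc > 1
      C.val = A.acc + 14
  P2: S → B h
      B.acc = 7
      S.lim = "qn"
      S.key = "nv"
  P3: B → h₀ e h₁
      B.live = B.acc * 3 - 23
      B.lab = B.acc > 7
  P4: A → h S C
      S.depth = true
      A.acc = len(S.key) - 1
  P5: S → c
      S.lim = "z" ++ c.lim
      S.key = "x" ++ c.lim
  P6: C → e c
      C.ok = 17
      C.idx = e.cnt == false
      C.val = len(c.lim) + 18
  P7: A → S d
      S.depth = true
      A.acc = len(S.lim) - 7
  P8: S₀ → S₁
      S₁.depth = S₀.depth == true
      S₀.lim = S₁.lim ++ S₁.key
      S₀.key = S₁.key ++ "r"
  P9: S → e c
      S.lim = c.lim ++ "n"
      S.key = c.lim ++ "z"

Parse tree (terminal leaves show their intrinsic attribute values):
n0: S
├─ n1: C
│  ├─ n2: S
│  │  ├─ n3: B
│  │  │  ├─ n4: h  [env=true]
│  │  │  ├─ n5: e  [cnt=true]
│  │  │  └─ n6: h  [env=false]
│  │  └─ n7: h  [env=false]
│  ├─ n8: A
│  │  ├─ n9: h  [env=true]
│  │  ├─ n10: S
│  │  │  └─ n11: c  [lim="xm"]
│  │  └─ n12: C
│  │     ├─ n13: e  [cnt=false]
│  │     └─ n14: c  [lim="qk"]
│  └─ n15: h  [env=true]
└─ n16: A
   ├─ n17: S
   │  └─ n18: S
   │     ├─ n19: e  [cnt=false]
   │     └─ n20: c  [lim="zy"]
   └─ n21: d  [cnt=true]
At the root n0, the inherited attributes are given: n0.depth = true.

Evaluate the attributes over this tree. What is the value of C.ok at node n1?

1. n0.depth = true  [given at root]
2. n2.depth = false  [false]
3. n3.acc = 7  [7]
4. n4.env = true  [terminal]
5. n5.cnt = true  [terminal]
6. n6.env = false  [terminal]
7. n3.live = -2  [B.acc * 3 - 23]
8. n3.lab = false  [B.acc > 7]
9. n7.env = false  [terminal]
10. n2.lim = "qn"  ["qn"]
11. n2.key = "nv"  ["nv"]
12. n8.lab = false  [false]
13. n9.env = true  [terminal]
14. n10.depth = true  [true]
15. n11.lim = "xm"  [terminal]
16. n10.lim = "zxm"  ["z" ++ c.lim]
17. n10.key = "xxm"  ["x" ++ c.lim]
18. n13.cnt = false  [terminal]
19. n14.lim = "qk"  [terminal]
20. n12.ok = 17  [17]
21. n12.idx = true  [e.cnt == false]
22. n12.val = 20  [len(c.lim) + 18]
23. n8.acc = 2  [len(S.key) - 1]
24. n15.env = true  [terminal]
25. n1.ok = 1  [A.acc - 1]
26. n1.idx = true  [A.acc > 1]
27. n1.val = 16  [A.acc + 14]
28. n16.lab = false  [C.idx == false]
29. n17.depth = true  [true]
30. n18.depth = true  [S₀.depth == true]
31. n19.cnt = false  [terminal]
32. n20.lim = "zy"  [terminal]
33. n18.lim = "zyn"  [c.lim ++ "n"]
34. n18.key = "zyz"  [c.lim ++ "z"]
35. n17.lim = "zynzyz"  [S₁.lim ++ S₁.key]
36. n17.key = "zyzr"  [S₁.key ++ "r"]
37. n21.cnt = true  [terminal]
38. n16.acc = -1  [len(S.lim) - 7]
39. n0.lim = "zz"  ["zz"]
40. n0.key = "wm"  ["wm"]

1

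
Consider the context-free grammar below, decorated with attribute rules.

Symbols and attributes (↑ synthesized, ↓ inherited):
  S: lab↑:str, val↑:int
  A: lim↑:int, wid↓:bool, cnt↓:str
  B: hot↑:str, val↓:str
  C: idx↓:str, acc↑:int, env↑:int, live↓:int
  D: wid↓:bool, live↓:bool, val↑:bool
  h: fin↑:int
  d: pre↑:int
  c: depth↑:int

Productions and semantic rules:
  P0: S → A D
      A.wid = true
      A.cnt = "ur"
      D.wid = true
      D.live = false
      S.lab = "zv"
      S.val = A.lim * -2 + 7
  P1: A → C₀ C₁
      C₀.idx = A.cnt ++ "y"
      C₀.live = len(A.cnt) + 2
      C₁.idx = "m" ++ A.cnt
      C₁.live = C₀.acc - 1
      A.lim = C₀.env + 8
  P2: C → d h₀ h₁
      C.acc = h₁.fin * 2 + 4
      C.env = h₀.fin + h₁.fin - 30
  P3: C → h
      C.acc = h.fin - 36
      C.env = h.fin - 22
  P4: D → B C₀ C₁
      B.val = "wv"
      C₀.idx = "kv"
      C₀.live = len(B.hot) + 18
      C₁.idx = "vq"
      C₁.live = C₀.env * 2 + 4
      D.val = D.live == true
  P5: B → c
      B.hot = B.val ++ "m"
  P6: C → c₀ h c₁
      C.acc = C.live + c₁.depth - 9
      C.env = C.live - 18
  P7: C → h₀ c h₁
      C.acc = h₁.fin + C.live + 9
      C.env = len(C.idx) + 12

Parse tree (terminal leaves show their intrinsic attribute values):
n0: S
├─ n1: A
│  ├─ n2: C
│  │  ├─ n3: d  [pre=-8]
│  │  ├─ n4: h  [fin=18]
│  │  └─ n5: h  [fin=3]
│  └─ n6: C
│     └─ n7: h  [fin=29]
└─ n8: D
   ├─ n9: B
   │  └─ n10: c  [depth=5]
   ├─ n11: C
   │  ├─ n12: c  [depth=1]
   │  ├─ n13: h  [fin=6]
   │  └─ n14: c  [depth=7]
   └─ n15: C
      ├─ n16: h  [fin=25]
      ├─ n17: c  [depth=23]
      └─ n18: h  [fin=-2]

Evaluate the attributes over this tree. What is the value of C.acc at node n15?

17

1. n1.wid = true  [true]
2. n1.cnt = "ur"  ["ur"]
3. n2.idx = "ury"  [A.cnt ++ "y"]
4. n2.live = 4  [len(A.cnt) + 2]
5. n3.pre = -8  [terminal]
6. n4.fin = 18  [terminal]
7. n5.fin = 3  [terminal]
8. n2.acc = 10  [h₁.fin * 2 + 4]
9. n2.env = -9  [h₀.fin + h₁.fin - 30]
10. n6.idx = "mur"  ["m" ++ A.cnt]
11. n6.live = 9  [C₀.acc - 1]
12. n7.fin = 29  [terminal]
13. n6.acc = -7  [h.fin - 36]
14. n6.env = 7  [h.fin - 22]
15. n1.lim = -1  [C₀.env + 8]
16. n8.wid = true  [true]
17. n8.live = false  [false]
18. n9.val = "wv"  ["wv"]
19. n10.depth = 5  [terminal]
20. n9.hot = "wvm"  [B.val ++ "m"]
21. n11.idx = "kv"  ["kv"]
22. n11.live = 21  [len(B.hot) + 18]
23. n12.depth = 1  [terminal]
24. n13.fin = 6  [terminal]
25. n14.depth = 7  [terminal]
26. n11.acc = 19  [C.live + c₁.depth - 9]
27. n11.env = 3  [C.live - 18]
28. n15.idx = "vq"  ["vq"]
29. n15.live = 10  [C₀.env * 2 + 4]
30. n16.fin = 25  [terminal]
31. n17.depth = 23  [terminal]
32. n18.fin = -2  [terminal]
33. n15.acc = 17  [h₁.fin + C.live + 9]
34. n15.env = 14  [len(C.idx) + 12]
35. n8.val = false  [D.live == true]
36. n0.lab = "zv"  ["zv"]
37. n0.val = 9  [A.lim * -2 + 7]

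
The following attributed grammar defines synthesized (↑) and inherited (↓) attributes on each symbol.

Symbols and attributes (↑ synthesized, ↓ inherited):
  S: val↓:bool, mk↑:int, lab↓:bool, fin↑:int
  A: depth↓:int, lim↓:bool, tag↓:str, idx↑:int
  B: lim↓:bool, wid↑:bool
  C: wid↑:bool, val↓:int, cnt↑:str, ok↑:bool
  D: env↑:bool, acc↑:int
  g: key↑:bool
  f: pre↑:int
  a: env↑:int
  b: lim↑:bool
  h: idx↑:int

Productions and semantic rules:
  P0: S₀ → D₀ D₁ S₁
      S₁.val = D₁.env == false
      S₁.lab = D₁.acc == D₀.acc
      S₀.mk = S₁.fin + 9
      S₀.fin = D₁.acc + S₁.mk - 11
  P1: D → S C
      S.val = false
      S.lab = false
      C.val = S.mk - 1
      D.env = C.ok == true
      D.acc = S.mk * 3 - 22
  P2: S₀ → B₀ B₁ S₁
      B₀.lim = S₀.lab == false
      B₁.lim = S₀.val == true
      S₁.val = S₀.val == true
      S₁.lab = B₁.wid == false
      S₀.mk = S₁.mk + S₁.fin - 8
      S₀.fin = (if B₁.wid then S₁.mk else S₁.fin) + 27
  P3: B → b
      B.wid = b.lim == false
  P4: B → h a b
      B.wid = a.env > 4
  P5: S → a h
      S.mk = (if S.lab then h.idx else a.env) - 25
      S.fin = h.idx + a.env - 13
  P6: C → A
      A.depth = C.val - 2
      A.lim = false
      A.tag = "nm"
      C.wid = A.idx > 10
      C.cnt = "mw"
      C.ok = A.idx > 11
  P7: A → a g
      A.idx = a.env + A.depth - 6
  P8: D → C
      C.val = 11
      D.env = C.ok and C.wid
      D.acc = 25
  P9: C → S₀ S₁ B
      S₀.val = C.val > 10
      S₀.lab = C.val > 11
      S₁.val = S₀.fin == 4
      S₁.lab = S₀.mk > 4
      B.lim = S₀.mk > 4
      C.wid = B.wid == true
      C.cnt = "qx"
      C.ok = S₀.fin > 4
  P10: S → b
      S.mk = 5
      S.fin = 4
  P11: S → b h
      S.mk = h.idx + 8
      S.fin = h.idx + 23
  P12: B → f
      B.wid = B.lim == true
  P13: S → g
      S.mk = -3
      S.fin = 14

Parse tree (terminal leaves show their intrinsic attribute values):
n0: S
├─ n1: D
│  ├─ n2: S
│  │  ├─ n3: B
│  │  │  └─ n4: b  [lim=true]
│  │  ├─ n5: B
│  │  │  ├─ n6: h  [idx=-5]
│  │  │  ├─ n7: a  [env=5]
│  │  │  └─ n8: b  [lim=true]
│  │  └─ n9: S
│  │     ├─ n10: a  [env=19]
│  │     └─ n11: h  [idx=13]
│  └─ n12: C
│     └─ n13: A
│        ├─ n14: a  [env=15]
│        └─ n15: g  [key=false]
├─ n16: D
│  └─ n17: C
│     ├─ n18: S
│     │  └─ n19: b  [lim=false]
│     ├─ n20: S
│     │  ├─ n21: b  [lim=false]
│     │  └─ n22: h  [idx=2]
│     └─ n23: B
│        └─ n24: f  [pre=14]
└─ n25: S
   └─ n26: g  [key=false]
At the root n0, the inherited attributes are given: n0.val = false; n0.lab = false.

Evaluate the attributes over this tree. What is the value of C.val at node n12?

1. n0.val = false  [given at root]
2. n0.lab = false  [given at root]
3. n2.val = false  [false]
4. n2.lab = false  [false]
5. n3.lim = true  [S₀.lab == false]
6. n4.lim = true  [terminal]
7. n3.wid = false  [b.lim == false]
8. n5.lim = false  [S₀.val == true]
9. n6.idx = -5  [terminal]
10. n7.env = 5  [terminal]
11. n8.lim = true  [terminal]
12. n5.wid = true  [a.env > 4]
13. n9.val = false  [S₀.val == true]
14. n9.lab = false  [B₁.wid == false]
15. n10.env = 19  [terminal]
16. n11.idx = 13  [terminal]
17. n9.mk = -6  [(if S.lab then h.idx else a.env) - 25]
18. n9.fin = 19  [h.idx + a.env - 13]
19. n2.mk = 5  [S₁.mk + S₁.fin - 8]
20. n2.fin = 21  [(if B₁.wid then S₁.mk else S₁.fin) + 27]
21. n12.val = 4  [S.mk - 1]
22. n13.depth = 2  [C.val - 2]
23. n13.lim = false  [false]
24. n13.tag = "nm"  ["nm"]
25. n14.env = 15  [terminal]
26. n15.key = false  [terminal]
27. n13.idx = 11  [a.env + A.depth - 6]
28. n12.wid = true  [A.idx > 10]
29. n12.cnt = "mw"  ["mw"]
30. n12.ok = false  [A.idx > 11]
31. n1.env = false  [C.ok == true]
32. n1.acc = -7  [S.mk * 3 - 22]
33. n17.val = 11  [11]
34. n18.val = true  [C.val > 10]
35. n18.lab = false  [C.val > 11]
36. n19.lim = false  [terminal]
37. n18.mk = 5  [5]
38. n18.fin = 4  [4]
39. n20.val = true  [S₀.fin == 4]
40. n20.lab = true  [S₀.mk > 4]
41. n21.lim = false  [terminal]
42. n22.idx = 2  [terminal]
43. n20.mk = 10  [h.idx + 8]
44. n20.fin = 25  [h.idx + 23]
45. n23.lim = true  [S₀.mk > 4]
46. n24.pre = 14  [terminal]
47. n23.wid = true  [B.lim == true]
48. n17.wid = true  [B.wid == true]
49. n17.cnt = "qx"  ["qx"]
50. n17.ok = false  [S₀.fin > 4]
51. n16.env = false  [C.ok and C.wid]
52. n16.acc = 25  [25]
53. n25.val = true  [D₁.env == false]
54. n25.lab = false  [D₁.acc == D₀.acc]
55. n26.key = false  [terminal]
56. n25.mk = -3  [-3]
57. n25.fin = 14  [14]
58. n0.mk = 23  [S₁.fin + 9]
59. n0.fin = 11  [D₁.acc + S₁.mk - 11]

4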